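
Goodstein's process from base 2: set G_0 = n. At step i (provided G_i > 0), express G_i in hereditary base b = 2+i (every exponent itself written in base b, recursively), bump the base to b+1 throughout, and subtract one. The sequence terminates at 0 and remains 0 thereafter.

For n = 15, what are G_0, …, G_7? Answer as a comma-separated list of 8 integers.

step 0: 15 = 2^(2 + 1) + 2^2 + 2 + 1; sub 3 for 2: 3^(3 + 1) + 3^3 + 3 + 1; = 112; G_1 = 112−1 = 111
step 1: 111 = 3^(3 + 1) + 3^3 + 3; sub 4 for 3: 4^(4 + 1) + 4^4 + 4; = 1284; G_2 = 1284−1 = 1283
step 2: 1283 = 4^(4 + 1) + 4^4 + 3; sub 5 for 4: 5^(5 + 1) + 5^5 + 3; = 18753; G_3 = 18753−1 = 18752
step 3: 18752 = 5^(5 + 1) + 5^5 + 2; sub 6 for 5: 6^(6 + 1) + 6^6 + 2; = 326594; G_4 = 326594−1 = 326593
step 4: 326593 = 6^(6 + 1) + 6^6 + 1; sub 7 for 6: 7^(7 + 1) + 7^7 + 1; = 6588345; G_5 = 6588345−1 = 6588344
step 5: 6588344 = 7^(7 + 1) + 7^7; sub 8 for 7: 8^(8 + 1) + 8^8; = 150994944; G_6 = 150994944−1 = 150994943
step 6: 150994943 = 8^(8 + 1) + 7·8^7 + 7·8^6 + 7·8^5 + 7·8^4 + 7·8^3 + 7·8^2 + 7·8 + 7; sub 9 for 8: 9^(9 + 1) + 7·9^7 + 7·9^6 + 7·9^5 + 7·9^4 + 7·9^3 + 7·9^2 + 7·9 + 7; = 3524450281; G_7 = 3524450281−1 = 3524450280

15, 111, 1283, 18752, 326593, 6588344, 150994943, 3524450280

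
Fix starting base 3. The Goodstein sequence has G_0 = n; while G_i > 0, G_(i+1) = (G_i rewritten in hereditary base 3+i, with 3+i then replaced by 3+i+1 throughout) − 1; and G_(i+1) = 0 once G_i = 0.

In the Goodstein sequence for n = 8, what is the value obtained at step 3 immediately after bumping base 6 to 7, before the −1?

(0) 8|_3 = 2·3 + 2 ↦ 2·4 + 2|_4 = 10 ⇒ 9
(1) 9|_4 = 2·4 + 1 ↦ 2·5 + 1|_5 = 11 ⇒ 10
(2) 10|_5 = 2·5 ↦ 2·6|_6 = 12 ⇒ 11

12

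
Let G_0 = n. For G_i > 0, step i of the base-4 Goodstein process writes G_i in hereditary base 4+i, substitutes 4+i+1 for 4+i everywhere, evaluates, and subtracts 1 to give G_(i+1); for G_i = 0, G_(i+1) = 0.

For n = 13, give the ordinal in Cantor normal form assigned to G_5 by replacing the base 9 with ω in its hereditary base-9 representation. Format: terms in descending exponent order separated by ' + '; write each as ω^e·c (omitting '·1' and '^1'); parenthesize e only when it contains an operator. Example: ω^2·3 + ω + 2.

ω·2 + 2

step 0: 13 = 3·4 + 1; sub 5 for 4: 3·5 + 1; = 16; G_1 = 16−1 = 15
step 1: 15 = 3·5; sub 6 for 5: 3·6; = 18; G_2 = 18−1 = 17
step 2: 17 = 2·6 + 5; sub 7 for 6: 2·7 + 5; = 19; G_3 = 19−1 = 18
step 3: 18 = 2·7 + 4; sub 8 for 7: 2·8 + 4; = 20; G_4 = 20−1 = 19
step 4: 19 = 2·8 + 3; sub 9 for 8: 2·9 + 3; = 21; G_5 = 21−1 = 20
step 5: 20 = 2·9 + 2; sub 10 for 9: 2·10 + 2; = 22; G_6 = 22−1 = 21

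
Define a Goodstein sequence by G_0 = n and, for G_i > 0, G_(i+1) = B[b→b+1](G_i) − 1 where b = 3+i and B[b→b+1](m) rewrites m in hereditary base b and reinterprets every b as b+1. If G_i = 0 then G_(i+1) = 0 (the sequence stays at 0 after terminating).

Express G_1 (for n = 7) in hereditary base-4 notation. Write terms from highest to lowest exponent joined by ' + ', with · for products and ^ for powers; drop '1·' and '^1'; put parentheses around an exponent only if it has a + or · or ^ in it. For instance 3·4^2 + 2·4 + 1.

(0) 7|_3 = 2·3 + 1 ↦ 2·4 + 1|_4 = 9 ⇒ 8
(1) 8|_4 = 2·4 ↦ 2·5|_5 = 10 ⇒ 9

2·4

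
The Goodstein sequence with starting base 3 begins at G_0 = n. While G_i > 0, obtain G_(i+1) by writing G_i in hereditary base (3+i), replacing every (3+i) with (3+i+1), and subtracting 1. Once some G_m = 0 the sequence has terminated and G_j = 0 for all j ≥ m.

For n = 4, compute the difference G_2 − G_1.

0

4 —HB3→ 3 + 1 —bump→ 4 + 1 = 5 —(−1)→ 4
4 —HB4→ 4 —bump→ 5 = 5 —(−1)→ 4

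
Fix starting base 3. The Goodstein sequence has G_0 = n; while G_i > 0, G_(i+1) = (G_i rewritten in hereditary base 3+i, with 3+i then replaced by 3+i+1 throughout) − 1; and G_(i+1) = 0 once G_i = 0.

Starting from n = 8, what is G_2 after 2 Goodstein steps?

10

base 3: 8 = 2·3 + 2; at 4: 2·4 + 2 = 10; next = 9
base 4: 9 = 2·4 + 1; at 5: 2·5 + 1 = 11; next = 10
base 5: 10 = 2·5; at 6: 2·6 = 12; next = 11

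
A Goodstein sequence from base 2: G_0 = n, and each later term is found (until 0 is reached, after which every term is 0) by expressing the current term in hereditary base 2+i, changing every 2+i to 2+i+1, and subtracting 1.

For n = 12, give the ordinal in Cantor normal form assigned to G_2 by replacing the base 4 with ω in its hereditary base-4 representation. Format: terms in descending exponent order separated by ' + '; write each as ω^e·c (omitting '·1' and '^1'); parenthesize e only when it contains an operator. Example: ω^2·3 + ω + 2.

G_0 = 12. HB_2(12) = 2^(2 + 1) + 2^2. Bump = 108. G_1 = 107.
G_1 = 107. HB_3(107) = 3^(3 + 1) + 2·3^2 + 2·3 + 2. Bump = 1066. G_2 = 1065.

ω^(ω + 1) + ω^2·2 + ω·2 + 1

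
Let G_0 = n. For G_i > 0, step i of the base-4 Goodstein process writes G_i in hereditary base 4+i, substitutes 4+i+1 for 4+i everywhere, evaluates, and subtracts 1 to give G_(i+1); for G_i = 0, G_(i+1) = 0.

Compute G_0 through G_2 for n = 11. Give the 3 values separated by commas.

(0) 11|_4 = 2·4 + 3 ↦ 2·5 + 3|_5 = 13 ⇒ 12
(1) 12|_5 = 2·5 + 2 ↦ 2·6 + 2|_6 = 14 ⇒ 13

11, 12, 13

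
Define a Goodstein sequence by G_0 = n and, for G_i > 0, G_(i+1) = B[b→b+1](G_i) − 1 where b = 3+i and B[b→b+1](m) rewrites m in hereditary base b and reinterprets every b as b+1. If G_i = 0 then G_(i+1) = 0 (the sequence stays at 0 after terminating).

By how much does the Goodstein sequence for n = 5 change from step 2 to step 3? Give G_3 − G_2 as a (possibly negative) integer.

0

[0] 5 ≡ 3 + 2 (base 3). Lift 4: 6. −1: 5.
[1] 5 ≡ 4 + 1 (base 4). Lift 5: 6. −1: 5.
[2] 5 ≡ 5 (base 5). Lift 6: 6. −1: 5.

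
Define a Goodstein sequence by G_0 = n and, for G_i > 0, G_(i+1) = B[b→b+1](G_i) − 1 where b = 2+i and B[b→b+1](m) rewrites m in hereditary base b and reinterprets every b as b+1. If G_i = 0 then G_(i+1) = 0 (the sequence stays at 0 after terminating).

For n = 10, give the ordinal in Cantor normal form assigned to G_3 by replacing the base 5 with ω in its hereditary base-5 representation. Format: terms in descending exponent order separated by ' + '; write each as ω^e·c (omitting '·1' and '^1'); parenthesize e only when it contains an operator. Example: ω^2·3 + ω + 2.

ω^(ω + 1)

i=0: 10 = 2^(2 + 1) + 2 (b=2); 2→3: 3^(3 + 1) + 3 = 84; 84−1 = 83
i=1: 83 = 3^(3 + 1) + 2 (b=3); 3→4: 4^(4 + 1) + 2 = 1026; 1026−1 = 1025
i=2: 1025 = 4^(4 + 1) + 1 (b=4); 4→5: 5^(5 + 1) + 1 = 15626; 15626−1 = 15625
i=3: 15625 = 5^(5 + 1) (b=5); 5→6: 6^(6 + 1) = 279936; 279936−1 = 279935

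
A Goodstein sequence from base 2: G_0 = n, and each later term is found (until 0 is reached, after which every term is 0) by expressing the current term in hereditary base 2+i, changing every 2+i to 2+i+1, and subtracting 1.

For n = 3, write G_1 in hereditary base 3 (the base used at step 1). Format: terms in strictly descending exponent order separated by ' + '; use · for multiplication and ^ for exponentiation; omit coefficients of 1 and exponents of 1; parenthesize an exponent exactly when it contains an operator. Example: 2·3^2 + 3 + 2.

3

3 —HB2→ 2 + 1 —bump→ 3 + 1 = 4 —(−1)→ 3
3 —HB3→ 3 —bump→ 4 = 4 —(−1)→ 3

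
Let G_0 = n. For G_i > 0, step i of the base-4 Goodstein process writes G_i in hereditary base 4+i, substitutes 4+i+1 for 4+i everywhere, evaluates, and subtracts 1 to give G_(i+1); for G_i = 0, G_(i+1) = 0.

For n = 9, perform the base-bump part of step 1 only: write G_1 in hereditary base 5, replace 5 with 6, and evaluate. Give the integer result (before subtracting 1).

12

G_0=9  [base 4] 2·4 + 1  →[4↦5]→  2·5 + 1 = 11  −1 ⇒ G_1=10
G_1=10  [base 5] 2·5  →[5↦6]→  2·6 = 12  −1 ⇒ G_2=11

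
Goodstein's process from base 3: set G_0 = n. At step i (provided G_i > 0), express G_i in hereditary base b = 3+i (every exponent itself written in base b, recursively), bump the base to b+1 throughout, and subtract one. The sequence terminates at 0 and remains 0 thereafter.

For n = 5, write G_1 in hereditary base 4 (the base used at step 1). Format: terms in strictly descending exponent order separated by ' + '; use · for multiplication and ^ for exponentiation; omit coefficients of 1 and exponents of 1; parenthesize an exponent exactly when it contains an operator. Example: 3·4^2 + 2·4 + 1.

4 + 1

base 3: 5 = 3 + 2; at 4: 4 + 2 = 6; next = 5
base 4: 5 = 4 + 1; at 5: 5 + 1 = 6; next = 5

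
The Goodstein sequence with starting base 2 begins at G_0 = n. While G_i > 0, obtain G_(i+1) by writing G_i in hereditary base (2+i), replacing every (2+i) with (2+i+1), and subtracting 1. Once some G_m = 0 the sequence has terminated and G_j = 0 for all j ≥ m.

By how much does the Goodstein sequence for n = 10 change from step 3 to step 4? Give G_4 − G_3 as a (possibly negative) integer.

(0) 10|_2 = 2^(2 + 1) + 2 ↦ 3^(3 + 1) + 3|_3 = 84 ⇒ 83
(1) 83|_3 = 3^(3 + 1) + 2 ↦ 4^(4 + 1) + 2|_4 = 1026 ⇒ 1025
(2) 1025|_4 = 4^(4 + 1) + 1 ↦ 5^(5 + 1) + 1|_5 = 15626 ⇒ 15625
(3) 15625|_5 = 5^(5 + 1) ↦ 6^(6 + 1)|_6 = 279936 ⇒ 279935

264310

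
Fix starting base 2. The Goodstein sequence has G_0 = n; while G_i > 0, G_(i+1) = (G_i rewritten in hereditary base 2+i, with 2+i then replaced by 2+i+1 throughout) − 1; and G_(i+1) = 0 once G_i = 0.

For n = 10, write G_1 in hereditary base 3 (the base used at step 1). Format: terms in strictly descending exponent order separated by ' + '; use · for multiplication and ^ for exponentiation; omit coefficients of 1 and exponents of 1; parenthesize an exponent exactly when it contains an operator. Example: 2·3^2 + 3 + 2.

G_0 = 10. HB_2(10) = 2^(2 + 1) + 2. Bump = 84. G_1 = 83.
G_1 = 83. HB_3(83) = 3^(3 + 1) + 2. Bump = 1026. G_2 = 1025.

3^(3 + 1) + 2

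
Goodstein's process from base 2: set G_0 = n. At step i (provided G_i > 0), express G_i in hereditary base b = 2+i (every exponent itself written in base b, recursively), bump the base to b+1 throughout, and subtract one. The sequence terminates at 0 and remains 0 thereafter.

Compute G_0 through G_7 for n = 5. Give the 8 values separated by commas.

5, 27, 255, 467, 775, 1197, 1751, 2454

base 2: 5 = 2^2 + 1; at 3: 3^3 + 1 = 28; next = 27
base 3: 27 = 3^3; at 4: 4^4 = 256; next = 255
base 4: 255 = 3·4^3 + 3·4^2 + 3·4 + 3; at 5: 3·5^3 + 3·5^2 + 3·5 + 3 = 468; next = 467
base 5: 467 = 3·5^3 + 3·5^2 + 3·5 + 2; at 6: 3·6^3 + 3·6^2 + 3·6 + 2 = 776; next = 775
base 6: 775 = 3·6^3 + 3·6^2 + 3·6 + 1; at 7: 3·7^3 + 3·7^2 + 3·7 + 1 = 1198; next = 1197
base 7: 1197 = 3·7^3 + 3·7^2 + 3·7; at 8: 3·8^3 + 3·8^2 + 3·8 = 1752; next = 1751
base 8: 1751 = 3·8^3 + 3·8^2 + 2·8 + 7; at 9: 3·9^3 + 3·9^2 + 2·9 + 7 = 2455; next = 2454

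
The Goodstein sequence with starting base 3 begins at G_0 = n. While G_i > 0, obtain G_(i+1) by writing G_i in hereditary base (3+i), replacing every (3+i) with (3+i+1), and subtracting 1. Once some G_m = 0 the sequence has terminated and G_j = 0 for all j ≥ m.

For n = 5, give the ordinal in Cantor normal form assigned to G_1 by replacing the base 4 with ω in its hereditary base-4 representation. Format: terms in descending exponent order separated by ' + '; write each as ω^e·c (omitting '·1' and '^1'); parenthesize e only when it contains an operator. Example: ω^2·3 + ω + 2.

ω + 1

G_0=5  [base 3] 3 + 2  →[3↦4]→  4 + 2 = 6  −1 ⇒ G_1=5
G_1=5  [base 4] 4 + 1  →[4↦5]→  5 + 1 = 6  −1 ⇒ G_2=5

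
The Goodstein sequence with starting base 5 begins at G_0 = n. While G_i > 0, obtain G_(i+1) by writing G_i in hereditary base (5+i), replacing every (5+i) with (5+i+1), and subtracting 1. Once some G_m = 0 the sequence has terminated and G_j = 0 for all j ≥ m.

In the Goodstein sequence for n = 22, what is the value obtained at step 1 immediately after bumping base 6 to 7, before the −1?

29

22 —HB5→ 4·5 + 2 —bump→ 4·6 + 2 = 26 —(−1)→ 25
25 —HB6→ 4·6 + 1 —bump→ 4·7 + 1 = 29 —(−1)→ 28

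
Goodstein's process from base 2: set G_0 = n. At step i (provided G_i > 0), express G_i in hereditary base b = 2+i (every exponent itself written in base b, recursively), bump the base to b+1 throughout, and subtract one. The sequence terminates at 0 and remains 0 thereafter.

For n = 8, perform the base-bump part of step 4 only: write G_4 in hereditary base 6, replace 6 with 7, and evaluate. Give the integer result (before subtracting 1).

(0) 8|_2 = 2^(2 + 1) ↦ 3^(3 + 1)|_3 = 81 ⇒ 80
(1) 80|_3 = 2·3^3 + 2·3^2 + 2·3 + 2 ↦ 2·4^4 + 2·4^2 + 2·4 + 2|_4 = 554 ⇒ 553
(2) 553|_4 = 2·4^4 + 2·4^2 + 2·4 + 1 ↦ 2·5^5 + 2·5^2 + 2·5 + 1|_5 = 6311 ⇒ 6310
(3) 6310|_5 = 2·5^5 + 2·5^2 + 2·5 ↦ 2·6^6 + 2·6^2 + 2·6|_6 = 93396 ⇒ 93395
(4) 93395|_6 = 2·6^6 + 2·6^2 + 6 + 5 ↦ 2·7^7 + 2·7^2 + 7 + 5|_7 = 1647196 ⇒ 1647195

1647196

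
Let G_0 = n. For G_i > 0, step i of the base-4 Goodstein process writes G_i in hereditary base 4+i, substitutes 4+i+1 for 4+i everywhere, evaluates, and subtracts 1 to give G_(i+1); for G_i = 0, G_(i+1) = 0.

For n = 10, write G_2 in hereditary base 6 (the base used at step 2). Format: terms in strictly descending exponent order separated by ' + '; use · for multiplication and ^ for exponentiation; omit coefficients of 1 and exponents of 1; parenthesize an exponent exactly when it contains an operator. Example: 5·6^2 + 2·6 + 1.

2·6

i=0: 10 = 2·4 + 2 (b=4); 4→5: 2·5 + 2 = 12; 12−1 = 11
i=1: 11 = 2·5 + 1 (b=5); 5→6: 2·6 + 1 = 13; 13−1 = 12
i=2: 12 = 2·6 (b=6); 6→7: 2·7 = 14; 14−1 = 13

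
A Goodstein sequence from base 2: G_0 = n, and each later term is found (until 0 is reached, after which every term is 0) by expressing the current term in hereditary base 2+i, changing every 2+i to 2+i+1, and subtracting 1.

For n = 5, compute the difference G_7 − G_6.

base 2: 5 = 2^2 + 1; at 3: 3^3 + 1 = 28; next = 27
base 3: 27 = 3^3; at 4: 4^4 = 256; next = 255
base 4: 255 = 3·4^3 + 3·4^2 + 3·4 + 3; at 5: 3·5^3 + 3·5^2 + 3·5 + 3 = 468; next = 467
base 5: 467 = 3·5^3 + 3·5^2 + 3·5 + 2; at 6: 3·6^3 + 3·6^2 + 3·6 + 2 = 776; next = 775
base 6: 775 = 3·6^3 + 3·6^2 + 3·6 + 1; at 7: 3·7^3 + 3·7^2 + 3·7 + 1 = 1198; next = 1197
base 7: 1197 = 3·7^3 + 3·7^2 + 3·7; at 8: 3·8^3 + 3·8^2 + 3·8 = 1752; next = 1751
base 8: 1751 = 3·8^3 + 3·8^2 + 2·8 + 7; at 9: 3·9^3 + 3·9^2 + 2·9 + 7 = 2455; next = 2454

703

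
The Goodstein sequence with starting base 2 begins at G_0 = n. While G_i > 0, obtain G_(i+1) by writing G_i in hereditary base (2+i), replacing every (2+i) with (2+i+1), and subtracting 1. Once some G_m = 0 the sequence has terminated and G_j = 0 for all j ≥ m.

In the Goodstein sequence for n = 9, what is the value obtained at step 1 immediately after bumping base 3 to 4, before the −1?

1024

i=0: 9 = 2^(2 + 1) + 1 (b=2); 2→3: 3^(3 + 1) + 1 = 82; 82−1 = 81
i=1: 81 = 3^(3 + 1) (b=3); 3→4: 4^(4 + 1) = 1024; 1024−1 = 1023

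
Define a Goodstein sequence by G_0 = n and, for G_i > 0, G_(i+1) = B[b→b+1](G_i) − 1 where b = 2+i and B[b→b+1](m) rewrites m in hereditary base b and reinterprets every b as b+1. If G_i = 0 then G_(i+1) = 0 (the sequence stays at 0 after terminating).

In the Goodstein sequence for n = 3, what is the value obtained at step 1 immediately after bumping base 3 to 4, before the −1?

4

3 —HB2→ 2 + 1 —bump→ 3 + 1 = 4 —(−1)→ 3
3 —HB3→ 3 —bump→ 4 = 4 —(−1)→ 3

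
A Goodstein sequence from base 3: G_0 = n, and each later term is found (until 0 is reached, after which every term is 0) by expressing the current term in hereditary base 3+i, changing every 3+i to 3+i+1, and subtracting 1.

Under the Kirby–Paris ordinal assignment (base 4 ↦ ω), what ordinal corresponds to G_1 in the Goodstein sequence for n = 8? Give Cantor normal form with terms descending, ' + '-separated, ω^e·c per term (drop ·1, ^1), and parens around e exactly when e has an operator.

G_0 = 8. HB_3(8) = 2·3 + 2. Bump = 10. G_1 = 9.
G_1 = 9. HB_4(9) = 2·4 + 1. Bump = 11. G_2 = 10.

ω·2 + 1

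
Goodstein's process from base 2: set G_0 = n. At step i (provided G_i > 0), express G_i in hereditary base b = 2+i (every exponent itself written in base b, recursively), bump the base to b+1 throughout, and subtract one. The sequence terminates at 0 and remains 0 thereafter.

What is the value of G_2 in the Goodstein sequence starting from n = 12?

1065

G_0=12  [base 2] 2^(2 + 1) + 2^2  →[2↦3]→  3^(3 + 1) + 3^3 = 108  −1 ⇒ G_1=107
G_1=107  [base 3] 3^(3 + 1) + 2·3^2 + 2·3 + 2  →[3↦4]→  4^(4 + 1) + 2·4^2 + 2·4 + 2 = 1066  −1 ⇒ G_2=1065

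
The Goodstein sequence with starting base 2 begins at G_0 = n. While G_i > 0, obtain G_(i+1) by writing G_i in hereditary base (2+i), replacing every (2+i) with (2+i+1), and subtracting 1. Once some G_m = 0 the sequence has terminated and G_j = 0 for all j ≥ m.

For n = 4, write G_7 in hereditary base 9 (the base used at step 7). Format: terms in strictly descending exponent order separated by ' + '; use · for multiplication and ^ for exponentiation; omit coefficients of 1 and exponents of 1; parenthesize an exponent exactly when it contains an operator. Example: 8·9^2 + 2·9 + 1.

2·9^2 + 9 + 2

[0] 4 ≡ 2^2 (base 2). Lift 3: 27. −1: 26.
[1] 26 ≡ 2·3^2 + 2·3 + 2 (base 3). Lift 4: 42. −1: 41.
[2] 41 ≡ 2·4^2 + 2·4 + 1 (base 4). Lift 5: 61. −1: 60.
[3] 60 ≡ 2·5^2 + 2·5 (base 5). Lift 6: 84. −1: 83.
[4] 83 ≡ 2·6^2 + 6 + 5 (base 6). Lift 7: 110. −1: 109.
[5] 109 ≡ 2·7^2 + 7 + 4 (base 7). Lift 8: 140. −1: 139.
[6] 139 ≡ 2·8^2 + 8 + 3 (base 8). Lift 9: 174. −1: 173.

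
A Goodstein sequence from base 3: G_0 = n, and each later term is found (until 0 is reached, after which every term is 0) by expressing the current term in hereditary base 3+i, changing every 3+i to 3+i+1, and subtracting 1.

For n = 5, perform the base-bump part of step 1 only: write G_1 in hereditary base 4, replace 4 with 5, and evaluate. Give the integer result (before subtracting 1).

step 0: 5 = 3 + 2; sub 4 for 3: 4 + 2; = 6; G_1 = 6−1 = 5
step 1: 5 = 4 + 1; sub 5 for 4: 5 + 1; = 6; G_2 = 6−1 = 5

6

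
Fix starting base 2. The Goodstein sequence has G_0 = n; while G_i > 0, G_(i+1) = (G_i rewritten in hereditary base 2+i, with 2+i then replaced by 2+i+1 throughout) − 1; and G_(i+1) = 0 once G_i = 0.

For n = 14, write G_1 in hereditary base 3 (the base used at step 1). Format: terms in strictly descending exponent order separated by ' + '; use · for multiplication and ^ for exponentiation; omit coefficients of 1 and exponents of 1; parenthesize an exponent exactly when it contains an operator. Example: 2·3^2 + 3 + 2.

(0) 14|_2 = 2^(2 + 1) + 2^2 + 2 ↦ 3^(3 + 1) + 3^3 + 3|_3 = 111 ⇒ 110
(1) 110|_3 = 3^(3 + 1) + 3^3 + 2 ↦ 4^(4 + 1) + 4^4 + 2|_4 = 1282 ⇒ 1281

3^(3 + 1) + 3^3 + 2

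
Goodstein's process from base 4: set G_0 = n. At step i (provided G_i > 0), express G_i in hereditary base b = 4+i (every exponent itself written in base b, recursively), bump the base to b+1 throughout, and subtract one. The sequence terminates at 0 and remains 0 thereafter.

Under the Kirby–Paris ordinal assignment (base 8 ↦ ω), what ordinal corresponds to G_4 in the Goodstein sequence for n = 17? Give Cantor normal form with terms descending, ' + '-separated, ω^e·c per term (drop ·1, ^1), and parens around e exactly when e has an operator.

ω·5 + 3

step 0: 17 = 4^2 + 1; sub 5 for 4: 5^2 + 1; = 26; G_1 = 26−1 = 25
step 1: 25 = 5^2; sub 6 for 5: 6^2; = 36; G_2 = 36−1 = 35
step 2: 35 = 5·6 + 5; sub 7 for 6: 5·7 + 5; = 40; G_3 = 40−1 = 39
step 3: 39 = 5·7 + 4; sub 8 for 7: 5·8 + 4; = 44; G_4 = 44−1 = 43
step 4: 43 = 5·8 + 3; sub 9 for 8: 5·9 + 3; = 48; G_5 = 48−1 = 47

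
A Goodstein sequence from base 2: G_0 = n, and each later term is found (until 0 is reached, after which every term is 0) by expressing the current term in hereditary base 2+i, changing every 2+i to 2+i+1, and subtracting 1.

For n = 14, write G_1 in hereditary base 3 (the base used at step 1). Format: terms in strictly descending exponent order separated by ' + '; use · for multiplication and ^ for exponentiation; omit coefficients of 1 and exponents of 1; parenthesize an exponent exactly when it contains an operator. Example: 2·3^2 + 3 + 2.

3^(3 + 1) + 3^3 + 2

step 0: 14 = 2^(2 + 1) + 2^2 + 2; sub 3 for 2: 3^(3 + 1) + 3^3 + 3; = 111; G_1 = 111−1 = 110
step 1: 110 = 3^(3 + 1) + 3^3 + 2; sub 4 for 3: 4^(4 + 1) + 4^4 + 2; = 1282; G_2 = 1282−1 = 1281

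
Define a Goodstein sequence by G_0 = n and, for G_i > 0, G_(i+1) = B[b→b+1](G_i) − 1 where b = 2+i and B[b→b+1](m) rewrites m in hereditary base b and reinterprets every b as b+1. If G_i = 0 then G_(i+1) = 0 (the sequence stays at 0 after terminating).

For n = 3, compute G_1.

step 0: 3 = 2 + 1; sub 3 for 2: 3 + 1; = 4; G_1 = 4−1 = 3
step 1: 3 = 3; sub 4 for 3: 4; = 4; G_2 = 4−1 = 3

3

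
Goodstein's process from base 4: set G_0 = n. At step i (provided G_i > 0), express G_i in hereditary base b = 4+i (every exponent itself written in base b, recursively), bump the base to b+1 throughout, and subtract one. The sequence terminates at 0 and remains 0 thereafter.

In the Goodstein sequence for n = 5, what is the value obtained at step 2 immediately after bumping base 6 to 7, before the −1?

base 4: 5 = 4 + 1; at 5: 5 + 1 = 6; next = 5
base 5: 5 = 5; at 6: 6 = 6; next = 5
base 6: 5 = 5; at 7: 5 = 5; next = 4

5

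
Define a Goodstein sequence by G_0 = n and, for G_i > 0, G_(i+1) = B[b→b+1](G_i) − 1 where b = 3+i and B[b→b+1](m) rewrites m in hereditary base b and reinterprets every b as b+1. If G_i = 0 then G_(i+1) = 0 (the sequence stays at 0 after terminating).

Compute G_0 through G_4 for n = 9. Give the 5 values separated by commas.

9, 15, 17, 19, 21

i=0: 9 = 3^2 (b=3); 3→4: 4^2 = 16; 16−1 = 15
i=1: 15 = 3·4 + 3 (b=4); 4→5: 3·5 + 3 = 18; 18−1 = 17
i=2: 17 = 3·5 + 2 (b=5); 5→6: 3·6 + 2 = 20; 20−1 = 19
i=3: 19 = 3·6 + 1 (b=6); 6→7: 3·7 + 1 = 22; 22−1 = 21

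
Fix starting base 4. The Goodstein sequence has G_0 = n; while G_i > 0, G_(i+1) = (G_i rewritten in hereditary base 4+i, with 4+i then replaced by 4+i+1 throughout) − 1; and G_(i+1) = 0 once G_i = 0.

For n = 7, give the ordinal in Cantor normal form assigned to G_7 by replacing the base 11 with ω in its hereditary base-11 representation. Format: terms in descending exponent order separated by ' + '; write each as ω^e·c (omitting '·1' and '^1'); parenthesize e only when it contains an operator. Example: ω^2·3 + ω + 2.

4

7 —HB4→ 4 + 3 —bump→ 5 + 3 = 8 —(−1)→ 7
7 —HB5→ 5 + 2 —bump→ 6 + 2 = 8 —(−1)→ 7
7 —HB6→ 6 + 1 —bump→ 7 + 1 = 8 —(−1)→ 7
7 —HB7→ 7 —bump→ 8 = 8 —(−1)→ 7
7 —HB8→ 7 —bump→ 7 = 7 —(−1)→ 6
6 —HB9→ 6 —bump→ 6 = 6 —(−1)→ 5
5 —HB10→ 5 —bump→ 5 = 5 —(−1)→ 4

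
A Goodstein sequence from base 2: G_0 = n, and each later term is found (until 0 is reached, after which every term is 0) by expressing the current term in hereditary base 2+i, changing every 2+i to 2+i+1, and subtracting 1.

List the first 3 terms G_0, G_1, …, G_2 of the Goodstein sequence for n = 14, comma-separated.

14, 110, 1281

step 0: 14 = 2^(2 + 1) + 2^2 + 2; sub 3 for 2: 3^(3 + 1) + 3^3 + 3; = 111; G_1 = 111−1 = 110
step 1: 110 = 3^(3 + 1) + 3^3 + 2; sub 4 for 3: 4^(4 + 1) + 4^4 + 2; = 1282; G_2 = 1282−1 = 1281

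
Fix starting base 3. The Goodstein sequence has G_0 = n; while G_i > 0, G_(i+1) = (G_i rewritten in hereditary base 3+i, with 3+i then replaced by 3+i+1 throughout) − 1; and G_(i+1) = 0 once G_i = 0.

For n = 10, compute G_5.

step 0: 10 = 3^2 + 1; sub 4 for 3: 4^2 + 1; = 17; G_1 = 17−1 = 16
step 1: 16 = 4^2; sub 5 for 4: 5^2; = 25; G_2 = 25−1 = 24
step 2: 24 = 4·5 + 4; sub 6 for 5: 4·6 + 4; = 28; G_3 = 28−1 = 27
step 3: 27 = 4·6 + 3; sub 7 for 6: 4·7 + 3; = 31; G_4 = 31−1 = 30
step 4: 30 = 4·7 + 2; sub 8 for 7: 4·8 + 2; = 34; G_5 = 34−1 = 33
step 5: 33 = 4·8 + 1; sub 9 for 8: 4·9 + 1; = 37; G_6 = 37−1 = 36

33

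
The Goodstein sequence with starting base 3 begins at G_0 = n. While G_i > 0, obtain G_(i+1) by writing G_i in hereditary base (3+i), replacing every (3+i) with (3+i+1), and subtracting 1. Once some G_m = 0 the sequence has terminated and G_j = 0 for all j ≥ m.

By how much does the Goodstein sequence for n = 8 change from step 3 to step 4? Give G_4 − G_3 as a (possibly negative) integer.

0

8 —HB3→ 2·3 + 2 —bump→ 2·4 + 2 = 10 —(−1)→ 9
9 —HB4→ 2·4 + 1 —bump→ 2·5 + 1 = 11 —(−1)→ 10
10 —HB5→ 2·5 —bump→ 2·6 = 12 —(−1)→ 11
11 —HB6→ 6 + 5 —bump→ 7 + 5 = 12 —(−1)→ 11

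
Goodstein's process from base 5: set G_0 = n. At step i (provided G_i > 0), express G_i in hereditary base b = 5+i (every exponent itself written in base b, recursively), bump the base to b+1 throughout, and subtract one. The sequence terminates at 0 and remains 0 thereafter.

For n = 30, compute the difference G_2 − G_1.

12

30 —HB5→ 5^2 + 5 —bump→ 6^2 + 6 = 42 —(−1)→ 41
41 —HB6→ 6^2 + 5 —bump→ 7^2 + 5 = 54 —(−1)→ 53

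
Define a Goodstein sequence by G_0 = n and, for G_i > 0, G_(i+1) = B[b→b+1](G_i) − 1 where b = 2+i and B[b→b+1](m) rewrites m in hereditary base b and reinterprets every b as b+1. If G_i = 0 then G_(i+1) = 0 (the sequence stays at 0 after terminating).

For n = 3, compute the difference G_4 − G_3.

-1

G_0 = 3. HB_2(3) = 2 + 1. Bump = 4. G_1 = 3.
G_1 = 3. HB_3(3) = 3. Bump = 4. G_2 = 3.
G_2 = 3. HB_4(3) = 3. Bump = 3. G_3 = 2.
G_3 = 2. HB_5(2) = 2. Bump = 2. G_4 = 1.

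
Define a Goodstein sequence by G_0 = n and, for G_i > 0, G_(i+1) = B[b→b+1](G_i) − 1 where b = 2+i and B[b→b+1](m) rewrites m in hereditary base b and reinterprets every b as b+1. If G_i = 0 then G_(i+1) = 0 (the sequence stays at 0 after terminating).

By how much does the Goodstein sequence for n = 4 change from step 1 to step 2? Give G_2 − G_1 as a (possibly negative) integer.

15

4 —HB2→ 2^2 —bump→ 3^3 = 27 —(−1)→ 26
26 —HB3→ 2·3^2 + 2·3 + 2 —bump→ 2·4^2 + 2·4 + 2 = 42 —(−1)→ 41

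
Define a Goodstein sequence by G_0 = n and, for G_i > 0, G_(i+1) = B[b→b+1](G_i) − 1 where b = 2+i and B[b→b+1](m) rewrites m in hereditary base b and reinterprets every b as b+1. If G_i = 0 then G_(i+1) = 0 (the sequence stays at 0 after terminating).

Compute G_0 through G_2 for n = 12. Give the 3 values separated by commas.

G_0=12  [base 2] 2^(2 + 1) + 2^2  →[2↦3]→  3^(3 + 1) + 3^3 = 108  −1 ⇒ G_1=107
G_1=107  [base 3] 3^(3 + 1) + 2·3^2 + 2·3 + 2  →[3↦4]→  4^(4 + 1) + 2·4^2 + 2·4 + 2 = 1066  −1 ⇒ G_2=1065

12, 107, 1065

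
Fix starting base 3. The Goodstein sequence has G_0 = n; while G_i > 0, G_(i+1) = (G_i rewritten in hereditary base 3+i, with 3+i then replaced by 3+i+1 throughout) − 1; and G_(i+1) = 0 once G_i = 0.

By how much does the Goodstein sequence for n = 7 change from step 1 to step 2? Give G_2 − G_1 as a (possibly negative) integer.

1

step 0: 7 = 2·3 + 1; sub 4 for 3: 2·4 + 1; = 9; G_1 = 9−1 = 8
step 1: 8 = 2·4; sub 5 for 4: 2·5; = 10; G_2 = 10−1 = 9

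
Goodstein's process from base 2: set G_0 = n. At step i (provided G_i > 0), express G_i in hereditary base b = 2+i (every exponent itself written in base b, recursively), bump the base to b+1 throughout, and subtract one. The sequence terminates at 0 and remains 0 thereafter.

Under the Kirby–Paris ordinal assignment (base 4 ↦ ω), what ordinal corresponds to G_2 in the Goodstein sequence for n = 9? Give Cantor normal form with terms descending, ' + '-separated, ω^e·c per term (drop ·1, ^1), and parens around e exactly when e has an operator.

ω^ω·3 + ω^3·3 + ω^2·3 + ω·3 + 3

[0] 9 ≡ 2^(2 + 1) + 1 (base 2). Lift 3: 82. −1: 81.
[1] 81 ≡ 3^(3 + 1) (base 3). Lift 4: 1024. −1: 1023.
[2] 1023 ≡ 3·4^4 + 3·4^3 + 3·4^2 + 3·4 + 3 (base 4). Lift 5: 9843. −1: 9842.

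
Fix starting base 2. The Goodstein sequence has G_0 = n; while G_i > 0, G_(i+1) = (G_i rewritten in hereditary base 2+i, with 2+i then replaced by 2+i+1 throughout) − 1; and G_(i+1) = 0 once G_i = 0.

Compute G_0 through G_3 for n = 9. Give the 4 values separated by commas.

i=0: 9 = 2^(2 + 1) + 1 (b=2); 2→3: 3^(3 + 1) + 1 = 82; 82−1 = 81
i=1: 81 = 3^(3 + 1) (b=3); 3→4: 4^(4 + 1) = 1024; 1024−1 = 1023
i=2: 1023 = 3·4^4 + 3·4^3 + 3·4^2 + 3·4 + 3 (b=4); 4→5: 3·5^5 + 3·5^3 + 3·5^2 + 3·5 + 3 = 9843; 9843−1 = 9842

9, 81, 1023, 9842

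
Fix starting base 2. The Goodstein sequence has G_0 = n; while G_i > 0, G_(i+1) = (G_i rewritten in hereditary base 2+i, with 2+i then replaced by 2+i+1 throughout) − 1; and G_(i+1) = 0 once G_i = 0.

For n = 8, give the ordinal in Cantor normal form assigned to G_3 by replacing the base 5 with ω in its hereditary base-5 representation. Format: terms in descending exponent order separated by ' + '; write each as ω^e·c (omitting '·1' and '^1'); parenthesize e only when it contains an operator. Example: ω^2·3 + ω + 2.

[0] 8 ≡ 2^(2 + 1) (base 2). Lift 3: 81. −1: 80.
[1] 80 ≡ 2·3^3 + 2·3^2 + 2·3 + 2 (base 3). Lift 4: 554. −1: 553.
[2] 553 ≡ 2·4^4 + 2·4^2 + 2·4 + 1 (base 4). Lift 5: 6311. −1: 6310.

ω^ω·2 + ω^2·2 + ω·2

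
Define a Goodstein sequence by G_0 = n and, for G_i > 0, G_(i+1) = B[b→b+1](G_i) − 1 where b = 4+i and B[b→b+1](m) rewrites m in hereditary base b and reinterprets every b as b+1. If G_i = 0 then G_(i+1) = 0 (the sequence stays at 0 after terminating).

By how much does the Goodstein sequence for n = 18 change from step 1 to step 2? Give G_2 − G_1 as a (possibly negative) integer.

step 0: 18 = 4^2 + 2; sub 5 for 4: 5^2 + 2; = 27; G_1 = 27−1 = 26
step 1: 26 = 5^2 + 1; sub 6 for 5: 6^2 + 1; = 37; G_2 = 37−1 = 36

10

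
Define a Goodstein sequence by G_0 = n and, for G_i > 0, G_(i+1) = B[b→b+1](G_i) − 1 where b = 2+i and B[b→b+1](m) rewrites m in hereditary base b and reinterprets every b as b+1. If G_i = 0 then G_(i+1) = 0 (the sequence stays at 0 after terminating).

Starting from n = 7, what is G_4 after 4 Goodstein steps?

G_0 = 7. HB_2(7) = 2^2 + 2 + 1. Bump = 31. G_1 = 30.
G_1 = 30. HB_3(30) = 3^3 + 3. Bump = 260. G_2 = 259.
G_2 = 259. HB_4(259) = 4^4 + 3. Bump = 3128. G_3 = 3127.
G_3 = 3127. HB_5(3127) = 5^5 + 2. Bump = 46658. G_4 = 46657.
G_4 = 46657. HB_6(46657) = 6^6 + 1. Bump = 823544. G_5 = 823543.

46657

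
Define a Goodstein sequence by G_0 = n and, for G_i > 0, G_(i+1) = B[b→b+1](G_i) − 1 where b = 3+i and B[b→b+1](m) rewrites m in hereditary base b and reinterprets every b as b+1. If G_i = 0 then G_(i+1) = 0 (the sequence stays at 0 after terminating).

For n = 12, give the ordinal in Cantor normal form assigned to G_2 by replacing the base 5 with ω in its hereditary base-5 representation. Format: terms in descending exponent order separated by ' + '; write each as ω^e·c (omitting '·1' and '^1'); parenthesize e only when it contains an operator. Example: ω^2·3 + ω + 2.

ω^2 + 2

[0] 12 ≡ 3^2 + 3 (base 3). Lift 4: 20. −1: 19.
[1] 19 ≡ 4^2 + 3 (base 4). Lift 5: 28. −1: 27.
[2] 27 ≡ 5^2 + 2 (base 5). Lift 6: 38. −1: 37.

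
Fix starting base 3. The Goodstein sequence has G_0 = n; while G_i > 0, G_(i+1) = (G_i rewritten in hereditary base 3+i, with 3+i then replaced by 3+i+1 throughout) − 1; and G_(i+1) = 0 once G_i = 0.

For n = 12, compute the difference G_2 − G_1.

8

i=0: 12 = 3^2 + 3 (b=3); 3→4: 4^2 + 4 = 20; 20−1 = 19
i=1: 19 = 4^2 + 3 (b=4); 4→5: 5^2 + 3 = 28; 28−1 = 27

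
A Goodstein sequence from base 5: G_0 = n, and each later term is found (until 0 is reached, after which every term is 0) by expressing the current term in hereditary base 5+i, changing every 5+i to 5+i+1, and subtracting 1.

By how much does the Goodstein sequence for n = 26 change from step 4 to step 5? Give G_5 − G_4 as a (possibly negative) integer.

5

G_0 = 26. HB_5(26) = 5^2 + 1. Bump = 37. G_1 = 36.
G_1 = 36. HB_6(36) = 6^2. Bump = 49. G_2 = 48.
G_2 = 48. HB_7(48) = 6·7 + 6. Bump = 54. G_3 = 53.
G_3 = 53. HB_8(53) = 6·8 + 5. Bump = 59. G_4 = 58.
G_4 = 58. HB_9(58) = 6·9 + 4. Bump = 64. G_5 = 63.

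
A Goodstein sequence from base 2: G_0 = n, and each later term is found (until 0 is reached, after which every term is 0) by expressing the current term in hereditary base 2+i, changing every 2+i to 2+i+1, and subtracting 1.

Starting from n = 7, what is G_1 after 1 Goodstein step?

(0) 7|_2 = 2^2 + 2 + 1 ↦ 3^3 + 3 + 1|_3 = 31 ⇒ 30
(1) 30|_3 = 3^3 + 3 ↦ 4^4 + 4|_4 = 260 ⇒ 259

30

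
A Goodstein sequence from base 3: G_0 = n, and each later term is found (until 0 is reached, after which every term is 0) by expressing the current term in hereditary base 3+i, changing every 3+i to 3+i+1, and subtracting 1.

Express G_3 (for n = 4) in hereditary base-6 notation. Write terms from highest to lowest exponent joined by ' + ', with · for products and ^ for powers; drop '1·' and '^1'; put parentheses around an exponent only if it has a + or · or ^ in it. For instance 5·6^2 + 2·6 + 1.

3

i=0: 4 = 3 + 1 (b=3); 3→4: 4 + 1 = 5; 5−1 = 4
i=1: 4 = 4 (b=4); 4→5: 5 = 5; 5−1 = 4
i=2: 4 = 4 (b=5); 5→6: 4 = 4; 4−1 = 3
i=3: 3 = 3 (b=6); 6→7: 3 = 3; 3−1 = 2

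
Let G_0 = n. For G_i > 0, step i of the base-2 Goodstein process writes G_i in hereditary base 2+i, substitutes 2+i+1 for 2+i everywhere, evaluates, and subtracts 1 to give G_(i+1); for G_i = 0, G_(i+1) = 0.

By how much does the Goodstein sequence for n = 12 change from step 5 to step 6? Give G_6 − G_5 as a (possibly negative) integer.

128452957

[0] 12 ≡ 2^(2 + 1) + 2^2 (base 2). Lift 3: 108. −1: 107.
[1] 107 ≡ 3^(3 + 1) + 2·3^2 + 2·3 + 2 (base 3). Lift 4: 1066. −1: 1065.
[2] 1065 ≡ 4^(4 + 1) + 2·4^2 + 2·4 + 1 (base 4). Lift 5: 15686. −1: 15685.
[3] 15685 ≡ 5^(5 + 1) + 2·5^2 + 2·5 (base 5). Lift 6: 280020. −1: 280019.
[4] 280019 ≡ 6^(6 + 1) + 2·6^2 + 6 + 5 (base 6). Lift 7: 5764911. −1: 5764910.
[5] 5764910 ≡ 7^(7 + 1) + 2·7^2 + 7 + 4 (base 7). Lift 8: 134217868. −1: 134217867.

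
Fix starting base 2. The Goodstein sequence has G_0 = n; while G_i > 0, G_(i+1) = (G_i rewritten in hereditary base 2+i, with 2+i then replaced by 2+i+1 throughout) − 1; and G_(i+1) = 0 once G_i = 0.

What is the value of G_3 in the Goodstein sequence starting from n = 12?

15685

12 —HB2→ 2^(2 + 1) + 2^2 —bump→ 3^(3 + 1) + 3^3 = 108 —(−1)→ 107
107 —HB3→ 3^(3 + 1) + 2·3^2 + 2·3 + 2 —bump→ 4^(4 + 1) + 2·4^2 + 2·4 + 2 = 1066 —(−1)→ 1065
1065 —HB4→ 4^(4 + 1) + 2·4^2 + 2·4 + 1 —bump→ 5^(5 + 1) + 2·5^2 + 2·5 + 1 = 15686 —(−1)→ 15685
15685 —HB5→ 5^(5 + 1) + 2·5^2 + 2·5 —bump→ 6^(6 + 1) + 2·6^2 + 2·6 = 280020 —(−1)→ 280019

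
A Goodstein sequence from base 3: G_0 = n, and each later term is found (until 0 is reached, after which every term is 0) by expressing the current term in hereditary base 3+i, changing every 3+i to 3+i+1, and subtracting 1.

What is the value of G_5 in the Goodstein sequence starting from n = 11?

43

(0) 11|_3 = 3^2 + 2 ↦ 4^2 + 2|_4 = 18 ⇒ 17
(1) 17|_4 = 4^2 + 1 ↦ 5^2 + 1|_5 = 26 ⇒ 25
(2) 25|_5 = 5^2 ↦ 6^2|_6 = 36 ⇒ 35
(3) 35|_6 = 5·6 + 5 ↦ 5·7 + 5|_7 = 40 ⇒ 39
(4) 39|_7 = 5·7 + 4 ↦ 5·8 + 4|_8 = 44 ⇒ 43
(5) 43|_8 = 5·8 + 3 ↦ 5·9 + 3|_9 = 48 ⇒ 47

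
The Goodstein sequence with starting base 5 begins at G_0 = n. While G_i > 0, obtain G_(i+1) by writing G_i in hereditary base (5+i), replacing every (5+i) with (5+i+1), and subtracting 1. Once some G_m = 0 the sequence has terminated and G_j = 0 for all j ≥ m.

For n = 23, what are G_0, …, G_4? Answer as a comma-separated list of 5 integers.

23 —HB5→ 4·5 + 3 —bump→ 4·6 + 3 = 27 —(−1)→ 26
26 —HB6→ 4·6 + 2 —bump→ 4·7 + 2 = 30 —(−1)→ 29
29 —HB7→ 4·7 + 1 —bump→ 4·8 + 1 = 33 —(−1)→ 32
32 —HB8→ 4·8 —bump→ 4·9 = 36 —(−1)→ 35

23, 26, 29, 32, 35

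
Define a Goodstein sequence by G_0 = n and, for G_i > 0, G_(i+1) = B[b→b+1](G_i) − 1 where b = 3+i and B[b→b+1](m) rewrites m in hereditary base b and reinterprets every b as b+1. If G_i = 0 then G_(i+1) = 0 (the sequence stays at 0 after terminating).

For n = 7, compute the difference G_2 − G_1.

(0) 7|_3 = 2·3 + 1 ↦ 2·4 + 1|_4 = 9 ⇒ 8
(1) 8|_4 = 2·4 ↦ 2·5|_5 = 10 ⇒ 9

1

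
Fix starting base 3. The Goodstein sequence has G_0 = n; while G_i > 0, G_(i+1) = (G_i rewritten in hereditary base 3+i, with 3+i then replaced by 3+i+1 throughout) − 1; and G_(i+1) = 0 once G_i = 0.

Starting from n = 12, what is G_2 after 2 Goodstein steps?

27

G_0 = 12. HB_3(12) = 3^2 + 3. Bump = 20. G_1 = 19.
G_1 = 19. HB_4(19) = 4^2 + 3. Bump = 28. G_2 = 27.
G_2 = 27. HB_5(27) = 5^2 + 2. Bump = 38. G_3 = 37.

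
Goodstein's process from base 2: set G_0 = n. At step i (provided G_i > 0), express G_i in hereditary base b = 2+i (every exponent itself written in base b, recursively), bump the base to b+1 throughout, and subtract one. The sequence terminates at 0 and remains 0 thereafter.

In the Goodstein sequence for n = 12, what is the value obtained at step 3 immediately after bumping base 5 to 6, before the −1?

280020

G_0 = 12. HB_2(12) = 2^(2 + 1) + 2^2. Bump = 108. G_1 = 107.
G_1 = 107. HB_3(107) = 3^(3 + 1) + 2·3^2 + 2·3 + 2. Bump = 1066. G_2 = 1065.
G_2 = 1065. HB_4(1065) = 4^(4 + 1) + 2·4^2 + 2·4 + 1. Bump = 15686. G_3 = 15685.
G_3 = 15685. HB_5(15685) = 5^(5 + 1) + 2·5^2 + 2·5. Bump = 280020. G_4 = 280019.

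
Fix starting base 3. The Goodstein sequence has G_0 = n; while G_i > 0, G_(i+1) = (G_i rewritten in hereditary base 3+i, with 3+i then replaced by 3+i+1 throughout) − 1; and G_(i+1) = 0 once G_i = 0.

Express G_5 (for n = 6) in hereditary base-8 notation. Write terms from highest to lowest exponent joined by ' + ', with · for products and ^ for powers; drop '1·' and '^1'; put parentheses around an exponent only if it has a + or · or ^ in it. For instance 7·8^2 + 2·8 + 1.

7

G_0=6  [base 3] 2·3  →[3↦4]→  2·4 = 8  −1 ⇒ G_1=7
G_1=7  [base 4] 4 + 3  →[4↦5]→  5 + 3 = 8  −1 ⇒ G_2=7
G_2=7  [base 5] 5 + 2  →[5↦6]→  6 + 2 = 8  −1 ⇒ G_3=7
G_3=7  [base 6] 6 + 1  →[6↦7]→  7 + 1 = 8  −1 ⇒ G_4=7
G_4=7  [base 7] 7  →[7↦8]→  8 = 8  −1 ⇒ G_5=7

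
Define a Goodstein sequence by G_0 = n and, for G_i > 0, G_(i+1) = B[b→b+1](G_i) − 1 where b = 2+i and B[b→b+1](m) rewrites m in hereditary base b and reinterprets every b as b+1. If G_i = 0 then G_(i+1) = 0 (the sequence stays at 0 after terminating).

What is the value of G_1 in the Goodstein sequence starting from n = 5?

27

step 0: 5 = 2^2 + 1; sub 3 for 2: 3^3 + 1; = 28; G_1 = 28−1 = 27
step 1: 27 = 3^3; sub 4 for 3: 4^4; = 256; G_2 = 256−1 = 255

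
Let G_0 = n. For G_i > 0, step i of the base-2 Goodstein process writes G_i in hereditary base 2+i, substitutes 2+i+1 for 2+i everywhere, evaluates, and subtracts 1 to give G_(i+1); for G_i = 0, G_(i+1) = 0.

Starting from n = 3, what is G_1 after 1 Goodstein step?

3

base 2: 3 = 2 + 1; at 3: 3 + 1 = 4; next = 3
base 3: 3 = 3; at 4: 4 = 4; next = 3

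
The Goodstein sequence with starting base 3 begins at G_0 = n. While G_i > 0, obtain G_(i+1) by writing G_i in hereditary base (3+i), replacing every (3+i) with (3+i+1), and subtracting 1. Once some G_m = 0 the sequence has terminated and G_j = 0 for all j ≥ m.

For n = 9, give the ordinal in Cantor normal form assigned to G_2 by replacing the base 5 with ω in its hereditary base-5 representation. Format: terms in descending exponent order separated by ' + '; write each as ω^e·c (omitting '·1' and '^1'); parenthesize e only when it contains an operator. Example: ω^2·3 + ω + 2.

ω·3 + 2

base 3: 9 = 3^2; at 4: 4^2 = 16; next = 15
base 4: 15 = 3·4 + 3; at 5: 3·5 + 3 = 18; next = 17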